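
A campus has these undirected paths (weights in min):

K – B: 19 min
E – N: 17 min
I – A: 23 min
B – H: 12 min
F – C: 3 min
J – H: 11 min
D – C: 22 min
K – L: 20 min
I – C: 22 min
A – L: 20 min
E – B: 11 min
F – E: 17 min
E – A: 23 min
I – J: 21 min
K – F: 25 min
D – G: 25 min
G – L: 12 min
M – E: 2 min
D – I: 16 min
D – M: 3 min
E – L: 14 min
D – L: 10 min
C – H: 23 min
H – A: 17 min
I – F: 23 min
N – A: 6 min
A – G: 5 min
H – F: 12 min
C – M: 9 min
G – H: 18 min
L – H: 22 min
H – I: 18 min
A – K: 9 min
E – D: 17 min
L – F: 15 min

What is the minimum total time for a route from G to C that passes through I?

50 min

Best G to I: G–A–I costing 28
Best I to C: I–C costing 22
Total via I: 28 + 22 = 50 min.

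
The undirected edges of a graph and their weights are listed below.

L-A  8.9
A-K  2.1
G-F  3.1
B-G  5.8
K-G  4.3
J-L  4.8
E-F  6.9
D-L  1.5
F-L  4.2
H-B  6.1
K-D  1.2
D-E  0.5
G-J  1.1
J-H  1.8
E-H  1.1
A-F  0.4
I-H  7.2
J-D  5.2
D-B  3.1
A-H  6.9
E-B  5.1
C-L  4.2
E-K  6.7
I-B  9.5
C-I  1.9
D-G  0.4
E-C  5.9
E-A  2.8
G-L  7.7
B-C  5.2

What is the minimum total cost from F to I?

10.3

Running Dijkstra from F:
F: 0
A: 0.4  (via F)
K: 2.5  (via A)
G: 3.1  (via F)
E: 3.2  (via A)
D: 3.5  (via G)
J: 4.2  (via G)
L: 4.2  (via F)
H: 4.3  (via E)
B: 6.6  (via D)
C: 8.4  (via L)
I: 10.3  (via C)
Shortest route: F → L → C → I = 10.3.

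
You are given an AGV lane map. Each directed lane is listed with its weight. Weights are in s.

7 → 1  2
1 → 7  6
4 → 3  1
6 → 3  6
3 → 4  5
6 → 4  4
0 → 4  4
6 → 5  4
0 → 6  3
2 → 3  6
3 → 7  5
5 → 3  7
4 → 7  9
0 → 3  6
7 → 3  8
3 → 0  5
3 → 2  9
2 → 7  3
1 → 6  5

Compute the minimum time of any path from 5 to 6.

Shortest distances from 5:
5: 0
3: 7  (via 5)
0: 12  (via 3)
4: 12  (via 3)
7: 12  (via 3)
1: 14  (via 7)
6: 15  (via 0)
Shortest route: 5–3–0–6 = 15 s.

15 s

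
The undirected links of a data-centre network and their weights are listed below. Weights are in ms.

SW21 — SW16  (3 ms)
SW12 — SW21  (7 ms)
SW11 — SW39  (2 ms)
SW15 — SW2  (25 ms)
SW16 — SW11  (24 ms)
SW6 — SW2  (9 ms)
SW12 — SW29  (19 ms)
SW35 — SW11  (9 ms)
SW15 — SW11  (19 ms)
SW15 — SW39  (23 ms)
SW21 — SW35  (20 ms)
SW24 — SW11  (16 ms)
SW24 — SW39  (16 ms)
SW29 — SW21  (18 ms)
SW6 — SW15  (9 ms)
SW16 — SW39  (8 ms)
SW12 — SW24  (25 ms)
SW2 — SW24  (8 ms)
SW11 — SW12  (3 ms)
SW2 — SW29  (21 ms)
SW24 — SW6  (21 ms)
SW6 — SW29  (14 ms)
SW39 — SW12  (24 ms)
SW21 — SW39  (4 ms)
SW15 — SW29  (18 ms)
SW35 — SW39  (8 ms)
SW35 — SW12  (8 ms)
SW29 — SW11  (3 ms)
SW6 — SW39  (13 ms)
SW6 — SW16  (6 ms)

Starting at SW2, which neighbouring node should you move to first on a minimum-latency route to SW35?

Compare a few routes:
SW2–SW6–SW16–SW39–SW35: 9+6+8+8 = 31
SW2–SW6–SW39–SW35: 9+13+8 = 30
The minimum is 30 ms via SW2–SW6–SW39–SW35.
So from SW2 the first move is to SW6.

SW6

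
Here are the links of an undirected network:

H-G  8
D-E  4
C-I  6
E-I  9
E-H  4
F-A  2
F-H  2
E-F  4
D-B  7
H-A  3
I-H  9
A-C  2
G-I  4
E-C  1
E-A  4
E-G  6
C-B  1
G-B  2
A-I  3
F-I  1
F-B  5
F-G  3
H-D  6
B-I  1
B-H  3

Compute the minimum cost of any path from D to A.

7

Enumerating some paths:
D - E - C - A: 4+1+2 = 7
D - H - A: 6+3 = 9
D - E - A: 4+4 = 8
The minimum is 7 via D - E - C - A.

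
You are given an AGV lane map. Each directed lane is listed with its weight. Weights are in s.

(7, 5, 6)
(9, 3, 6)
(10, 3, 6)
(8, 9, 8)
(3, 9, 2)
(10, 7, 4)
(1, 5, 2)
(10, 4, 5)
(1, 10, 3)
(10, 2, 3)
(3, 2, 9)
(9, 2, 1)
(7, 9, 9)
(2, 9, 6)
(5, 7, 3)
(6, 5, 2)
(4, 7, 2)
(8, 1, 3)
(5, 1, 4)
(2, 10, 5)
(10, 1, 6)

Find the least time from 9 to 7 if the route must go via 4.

13 s

Best 9 to 4: 9–2–10–4 costing 11
Best 4 to 7: 4–7 costing 2
Total via 4: 11 + 2 = 13 s.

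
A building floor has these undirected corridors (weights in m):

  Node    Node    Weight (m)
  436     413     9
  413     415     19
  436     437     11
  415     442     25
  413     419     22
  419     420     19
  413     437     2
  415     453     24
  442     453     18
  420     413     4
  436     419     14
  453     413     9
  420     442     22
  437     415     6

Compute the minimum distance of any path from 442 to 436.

35 m

Candidate routes:
442 → 453 → 413 → 436: 18+9+9 = 36
442 → 420 → 413 → 436: 22+4+9 = 35
Cheapest is 442 → 420 → 413 → 436 at 35 m.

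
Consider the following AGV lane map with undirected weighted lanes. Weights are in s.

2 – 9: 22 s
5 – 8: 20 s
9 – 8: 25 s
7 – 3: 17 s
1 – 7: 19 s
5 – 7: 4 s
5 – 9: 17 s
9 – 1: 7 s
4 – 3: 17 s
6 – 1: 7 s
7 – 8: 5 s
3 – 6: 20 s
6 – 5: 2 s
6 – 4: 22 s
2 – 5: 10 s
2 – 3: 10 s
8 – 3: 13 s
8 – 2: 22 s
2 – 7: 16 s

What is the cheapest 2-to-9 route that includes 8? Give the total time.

Best 2 to 8: 2–5–7–8 costing 19
Shortest 8→9: 8–9 = 25
Total via 8: 19 + 25 = 44 s.

44 s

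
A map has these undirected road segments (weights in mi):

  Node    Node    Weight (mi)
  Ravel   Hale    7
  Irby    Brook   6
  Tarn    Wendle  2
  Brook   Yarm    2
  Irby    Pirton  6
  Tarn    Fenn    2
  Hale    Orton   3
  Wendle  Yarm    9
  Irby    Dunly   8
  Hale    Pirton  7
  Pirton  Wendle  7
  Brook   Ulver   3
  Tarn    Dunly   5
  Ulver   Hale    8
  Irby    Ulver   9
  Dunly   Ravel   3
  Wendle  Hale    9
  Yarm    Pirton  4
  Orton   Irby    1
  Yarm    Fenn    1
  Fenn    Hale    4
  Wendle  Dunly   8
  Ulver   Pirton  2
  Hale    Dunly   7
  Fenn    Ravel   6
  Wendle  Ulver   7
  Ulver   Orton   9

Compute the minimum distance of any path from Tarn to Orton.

9 mi

Compare a few routes:
Tarn–Fenn–Hale–Orton: 2+4+3 = 9
Tarn–Fenn–Yarm–Brook–Irby–Orton: 2+1+2+6+1 = 12
Cheapest is Tarn–Fenn–Hale–Orton at 9 mi.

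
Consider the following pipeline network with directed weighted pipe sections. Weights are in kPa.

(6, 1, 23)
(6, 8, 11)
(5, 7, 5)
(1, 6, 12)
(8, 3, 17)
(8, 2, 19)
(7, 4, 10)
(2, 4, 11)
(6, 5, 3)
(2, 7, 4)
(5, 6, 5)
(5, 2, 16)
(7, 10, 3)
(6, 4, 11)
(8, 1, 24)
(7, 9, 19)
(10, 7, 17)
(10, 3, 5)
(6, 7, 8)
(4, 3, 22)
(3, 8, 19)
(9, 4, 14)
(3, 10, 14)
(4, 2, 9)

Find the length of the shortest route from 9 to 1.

78 kPa

Compare a few routes:
9 → 4 → 2 → 7 → 10 → 3 → 8 → 1: 14+9+4+3+5+19+24 = 78
9 → 4 → 3 → 8 → 1: 14+22+19+24 = 79
The minimum is 78 kPa via 9 → 4 → 2 → 7 → 10 → 3 → 8 → 1.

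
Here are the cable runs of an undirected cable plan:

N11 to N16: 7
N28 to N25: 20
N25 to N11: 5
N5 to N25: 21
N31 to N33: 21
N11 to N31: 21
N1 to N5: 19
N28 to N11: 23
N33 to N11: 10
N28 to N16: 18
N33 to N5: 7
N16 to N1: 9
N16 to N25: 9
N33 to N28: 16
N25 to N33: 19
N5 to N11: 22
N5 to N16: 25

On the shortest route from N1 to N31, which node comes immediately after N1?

N16

Enumerating some paths:
N1–N16–N25–N11–N31: 9+9+5+21 = 44
N1–N16–N11–N33–N31: 9+7+10+21 = 47
N1–N16–N11–N31: 9+7+21 = 37
The minimum is 37 via N1–N16–N11–N31.
So from N1 the first move is to N16.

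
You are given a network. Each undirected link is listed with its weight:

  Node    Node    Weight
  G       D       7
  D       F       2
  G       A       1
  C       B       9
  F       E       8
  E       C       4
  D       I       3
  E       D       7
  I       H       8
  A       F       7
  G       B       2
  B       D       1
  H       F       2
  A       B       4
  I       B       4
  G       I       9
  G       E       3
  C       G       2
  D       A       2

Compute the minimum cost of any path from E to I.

Compare a few routes:
E - D - I: 7+3 = 10
E - G - B - I: 3+2+4 = 9
E - G - A - D - B - I: 3+1+2+1+4 = 11
E - C - G - A - D - I: 4+2+1+2+3 = 12
The minimum is 9 via E - G - B - I.

9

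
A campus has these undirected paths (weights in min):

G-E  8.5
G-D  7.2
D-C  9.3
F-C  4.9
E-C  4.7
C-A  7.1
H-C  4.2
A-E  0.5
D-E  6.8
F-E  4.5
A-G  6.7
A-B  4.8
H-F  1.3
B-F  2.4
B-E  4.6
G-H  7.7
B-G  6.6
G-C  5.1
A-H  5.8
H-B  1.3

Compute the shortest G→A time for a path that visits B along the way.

11.4 min

Shortest G→B: G → B = 6.6
Best B to A: B → A costing 4.8
Total via B: 6.6 + 4.8 = 11.4 min.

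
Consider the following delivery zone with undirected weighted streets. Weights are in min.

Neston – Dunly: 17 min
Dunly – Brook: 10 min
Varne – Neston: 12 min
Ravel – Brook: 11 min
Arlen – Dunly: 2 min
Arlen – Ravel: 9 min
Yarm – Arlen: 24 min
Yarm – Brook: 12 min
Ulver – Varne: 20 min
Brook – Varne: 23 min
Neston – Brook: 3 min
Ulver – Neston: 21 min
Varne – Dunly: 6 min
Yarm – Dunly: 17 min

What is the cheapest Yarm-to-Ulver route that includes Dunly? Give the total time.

Best Yarm to Dunly: Yarm → Dunly costing 17
Shortest Dunly→Ulver: Dunly → Varne → Ulver = 26
Total via Dunly: 17 + 26 = 43 min.

43 min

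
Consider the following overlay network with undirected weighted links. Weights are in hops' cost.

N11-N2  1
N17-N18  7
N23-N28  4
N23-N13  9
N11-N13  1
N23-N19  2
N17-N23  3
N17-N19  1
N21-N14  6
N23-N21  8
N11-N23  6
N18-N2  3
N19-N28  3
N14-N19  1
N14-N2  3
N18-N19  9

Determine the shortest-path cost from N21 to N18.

12 hops' cost

Enumerating some paths:
N21 → N14 → N2 → N18: 6+3+3 = 12
N21 → N14 → N19 → N17 → N18: 6+1+1+7 = 15
N21 → N14 → N19 → N18: 6+1+9 = 16
Cheapest is N21 → N14 → N2 → N18 at 12 hops' cost.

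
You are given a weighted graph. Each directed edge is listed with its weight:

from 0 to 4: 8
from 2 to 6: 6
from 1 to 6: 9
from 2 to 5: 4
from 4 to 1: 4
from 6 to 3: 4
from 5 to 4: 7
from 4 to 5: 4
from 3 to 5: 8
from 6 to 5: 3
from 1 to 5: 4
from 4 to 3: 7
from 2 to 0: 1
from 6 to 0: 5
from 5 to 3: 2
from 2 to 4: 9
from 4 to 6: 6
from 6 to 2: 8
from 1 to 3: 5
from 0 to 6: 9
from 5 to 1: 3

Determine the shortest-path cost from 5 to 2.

Running Dijkstra from 5:
5: 0
3: 2  (via 5)
1: 3  (via 5)
4: 7  (via 5)
6: 12  (via 1)
0: 17  (via 6)
2: 20  (via 6)
Shortest route: 5 → 1 → 6 → 2 = 20.

20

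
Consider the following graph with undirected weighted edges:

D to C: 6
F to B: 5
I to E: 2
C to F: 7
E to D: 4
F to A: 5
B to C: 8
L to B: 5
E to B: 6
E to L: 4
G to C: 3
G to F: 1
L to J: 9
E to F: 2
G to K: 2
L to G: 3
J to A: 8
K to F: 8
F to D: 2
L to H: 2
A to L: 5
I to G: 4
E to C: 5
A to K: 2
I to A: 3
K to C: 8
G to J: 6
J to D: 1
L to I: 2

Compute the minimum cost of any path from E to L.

Settle nodes by increasing distance from E:
E: 0
F: 2  (via E)
I: 2  (via E)
G: 3  (via F)
D: 4  (via E)
L: 4  (via E)
Shortest route: E → L = 4.

4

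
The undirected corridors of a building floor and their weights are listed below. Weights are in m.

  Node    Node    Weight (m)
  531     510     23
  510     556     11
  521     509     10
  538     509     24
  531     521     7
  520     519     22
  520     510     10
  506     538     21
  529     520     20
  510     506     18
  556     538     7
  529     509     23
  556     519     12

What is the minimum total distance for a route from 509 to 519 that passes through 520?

Best 509 to 520: 509–529–520 costing 43
Shortest 520→519: 520–519 = 22
Total via 520: 43 + 22 = 65 m.

65 m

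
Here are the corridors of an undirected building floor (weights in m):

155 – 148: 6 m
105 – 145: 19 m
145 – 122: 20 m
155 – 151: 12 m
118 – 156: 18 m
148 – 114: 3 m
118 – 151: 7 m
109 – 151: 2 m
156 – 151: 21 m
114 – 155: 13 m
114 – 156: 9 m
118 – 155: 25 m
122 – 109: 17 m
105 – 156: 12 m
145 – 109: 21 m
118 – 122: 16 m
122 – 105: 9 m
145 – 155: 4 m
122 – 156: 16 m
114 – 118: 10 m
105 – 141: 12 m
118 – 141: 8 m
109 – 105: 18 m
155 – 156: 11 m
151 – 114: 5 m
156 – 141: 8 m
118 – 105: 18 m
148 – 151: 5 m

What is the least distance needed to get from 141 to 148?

20 m

Shortest distances from 141:
141: 0
118: 8  (via 141)
156: 8  (via 141)
105: 12  (via 141)
151: 15  (via 118)
109: 17  (via 151)
114: 17  (via 156)
155: 19  (via 156)
148: 20  (via 151)
Shortest route: 141 → 118 → 151 → 148 = 20 m.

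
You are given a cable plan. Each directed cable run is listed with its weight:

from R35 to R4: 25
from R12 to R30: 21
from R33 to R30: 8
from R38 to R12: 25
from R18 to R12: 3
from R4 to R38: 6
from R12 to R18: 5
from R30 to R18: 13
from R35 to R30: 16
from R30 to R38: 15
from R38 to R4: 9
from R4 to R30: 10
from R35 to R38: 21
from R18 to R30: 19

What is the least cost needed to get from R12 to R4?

Settle nodes by increasing distance from R12:
R12: 0
R18: 5  (via R12)
R30: 21  (via R12)
R38: 36  (via R30)
R4: 45  (via R38)
Shortest route: R12 → R30 → R38 → R4 = 45.

45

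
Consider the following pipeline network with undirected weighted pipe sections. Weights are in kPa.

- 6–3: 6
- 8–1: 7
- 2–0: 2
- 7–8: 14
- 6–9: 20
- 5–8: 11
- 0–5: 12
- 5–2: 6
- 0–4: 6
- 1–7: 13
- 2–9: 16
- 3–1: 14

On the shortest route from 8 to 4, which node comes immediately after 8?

5

Enumerating some paths:
8 → 5 → 2 → 0 → 4: 11+6+2+6 = 25
8 → 5 → 0 → 4: 11+12+6 = 29
The minimum is 25 kPa via 8 → 5 → 2 → 0 → 4.
So from 8 the first move is to 5.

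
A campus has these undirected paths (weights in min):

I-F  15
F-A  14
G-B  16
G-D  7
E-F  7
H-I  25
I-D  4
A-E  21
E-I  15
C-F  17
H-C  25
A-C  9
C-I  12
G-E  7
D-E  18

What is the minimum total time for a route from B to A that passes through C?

48 min

Shortest B→C: B → G → D → I → C = 39
Shortest C→A: C → A = 9
Total via C: 39 + 9 = 48 min.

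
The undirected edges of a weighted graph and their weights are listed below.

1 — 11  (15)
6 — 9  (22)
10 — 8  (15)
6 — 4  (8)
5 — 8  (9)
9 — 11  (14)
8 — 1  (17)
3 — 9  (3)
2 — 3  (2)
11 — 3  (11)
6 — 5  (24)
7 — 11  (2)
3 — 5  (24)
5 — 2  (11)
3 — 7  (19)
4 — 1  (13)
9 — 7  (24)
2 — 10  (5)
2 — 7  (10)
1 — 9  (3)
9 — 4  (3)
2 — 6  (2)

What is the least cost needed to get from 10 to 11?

Candidate routes:
10 - 2 - 3 - 11: 5+2+11 = 18
10 - 2 - 7 - 11: 5+10+2 = 17
The minimum is 17 via 10 - 2 - 7 - 11.

17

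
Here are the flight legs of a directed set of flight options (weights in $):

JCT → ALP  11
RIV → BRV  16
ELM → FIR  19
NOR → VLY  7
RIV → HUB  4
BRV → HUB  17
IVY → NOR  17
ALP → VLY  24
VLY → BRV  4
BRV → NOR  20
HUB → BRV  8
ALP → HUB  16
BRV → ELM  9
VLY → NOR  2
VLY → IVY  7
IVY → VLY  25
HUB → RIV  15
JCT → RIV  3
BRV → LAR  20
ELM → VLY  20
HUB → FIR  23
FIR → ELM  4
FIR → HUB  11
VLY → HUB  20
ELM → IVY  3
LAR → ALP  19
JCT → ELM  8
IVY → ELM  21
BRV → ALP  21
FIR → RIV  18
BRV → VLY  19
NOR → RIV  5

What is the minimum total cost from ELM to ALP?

Shortest distances from ELM:
ELM: 0
IVY: 3  (via ELM)
FIR: 19  (via ELM)
NOR: 20  (via IVY)
VLY: 20  (via ELM)
BRV: 24  (via VLY)
RIV: 25  (via NOR)
HUB: 29  (via RIV)
LAR: 44  (via BRV)
ALP: 45  (via BRV)
Shortest route: ELM → VLY → BRV → ALP = $45.

$45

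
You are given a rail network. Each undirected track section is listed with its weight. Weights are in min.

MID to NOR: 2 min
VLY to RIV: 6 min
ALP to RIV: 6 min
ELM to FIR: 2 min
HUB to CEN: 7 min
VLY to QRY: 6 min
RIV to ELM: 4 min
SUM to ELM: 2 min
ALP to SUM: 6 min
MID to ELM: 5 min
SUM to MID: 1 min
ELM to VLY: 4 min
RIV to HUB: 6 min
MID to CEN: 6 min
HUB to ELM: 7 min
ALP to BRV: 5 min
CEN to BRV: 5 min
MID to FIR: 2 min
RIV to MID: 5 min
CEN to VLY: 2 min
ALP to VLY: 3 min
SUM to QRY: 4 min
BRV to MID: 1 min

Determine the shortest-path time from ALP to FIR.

Candidate routes:
ALP → SUM → MID → FIR: 6+1+2 = 9
ALP → VLY → ELM → FIR: 3+4+2 = 9
ALP → BRV → MID → FIR: 5+1+2 = 8
Cheapest is ALP → BRV → MID → FIR at 8 min.

8 min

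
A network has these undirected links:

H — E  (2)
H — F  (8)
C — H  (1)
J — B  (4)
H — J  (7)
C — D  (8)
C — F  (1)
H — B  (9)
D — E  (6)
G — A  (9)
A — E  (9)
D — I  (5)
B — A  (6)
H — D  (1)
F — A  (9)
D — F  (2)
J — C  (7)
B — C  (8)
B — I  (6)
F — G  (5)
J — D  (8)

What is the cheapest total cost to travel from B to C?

8

Settle nodes by increasing distance from B:
B: 0
J: 4  (via B)
A: 6  (via B)
I: 6  (via B)
C: 8  (via B)
Shortest route: B–C = 8.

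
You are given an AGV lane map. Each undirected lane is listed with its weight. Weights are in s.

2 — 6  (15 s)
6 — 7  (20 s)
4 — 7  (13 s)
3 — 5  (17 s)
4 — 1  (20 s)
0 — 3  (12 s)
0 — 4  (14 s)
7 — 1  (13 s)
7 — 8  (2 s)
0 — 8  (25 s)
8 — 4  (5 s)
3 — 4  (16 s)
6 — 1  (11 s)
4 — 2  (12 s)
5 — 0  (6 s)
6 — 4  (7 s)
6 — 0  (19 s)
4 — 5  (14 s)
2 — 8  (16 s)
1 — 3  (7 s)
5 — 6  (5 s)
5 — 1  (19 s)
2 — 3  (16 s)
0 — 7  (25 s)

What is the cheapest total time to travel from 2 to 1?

Running Dijkstra from 2:
2: 0
4: 12  (via 2)
6: 15  (via 2)
3: 16  (via 2)
8: 16  (via 2)
7: 18  (via 8)
5: 20  (via 6)
1: 23  (via 3)
Shortest route: 2 → 3 → 1 = 23 s.

23 s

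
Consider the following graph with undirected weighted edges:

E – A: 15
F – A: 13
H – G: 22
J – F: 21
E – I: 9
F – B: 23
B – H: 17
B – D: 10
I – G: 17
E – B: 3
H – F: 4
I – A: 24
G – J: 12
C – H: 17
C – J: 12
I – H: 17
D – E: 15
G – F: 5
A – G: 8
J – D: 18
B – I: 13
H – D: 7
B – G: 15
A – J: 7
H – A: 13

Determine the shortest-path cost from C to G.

24

Enumerating some paths:
C–J–G: 12+12 = 24
C–H–F–G: 17+4+5 = 26
Cheapest is C–J–G at 24.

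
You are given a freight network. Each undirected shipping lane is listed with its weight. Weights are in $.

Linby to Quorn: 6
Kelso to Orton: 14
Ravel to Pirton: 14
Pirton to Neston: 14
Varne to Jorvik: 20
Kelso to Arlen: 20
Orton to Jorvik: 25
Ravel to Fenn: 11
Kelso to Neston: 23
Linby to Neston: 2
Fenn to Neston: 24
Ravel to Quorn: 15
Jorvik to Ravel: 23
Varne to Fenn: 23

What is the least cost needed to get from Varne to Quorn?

Compare a few routes:
Varne - Jorvik - Ravel - Quorn: 20+23+15 = 58
Varne - Fenn - Ravel - Quorn: 23+11+15 = 49
Varne - Fenn - Ravel - Pirton - Neston - Linby - Quorn: 23+11+14+14+2+6 = 70
Varne - Fenn - Neston - Linby - Quorn: 23+24+2+6 = 55
Cheapest is Varne - Fenn - Ravel - Quorn at $49.

$49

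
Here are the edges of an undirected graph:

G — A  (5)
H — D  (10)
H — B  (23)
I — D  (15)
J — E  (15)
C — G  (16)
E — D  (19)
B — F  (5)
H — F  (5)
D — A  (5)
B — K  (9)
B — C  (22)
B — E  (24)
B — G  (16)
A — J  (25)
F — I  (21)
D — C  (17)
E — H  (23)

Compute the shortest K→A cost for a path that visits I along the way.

55

Shortest K→I: K–B–F–I = 35
Shortest I→A: I–D–A = 20
Total via I: 35 + 20 = 55.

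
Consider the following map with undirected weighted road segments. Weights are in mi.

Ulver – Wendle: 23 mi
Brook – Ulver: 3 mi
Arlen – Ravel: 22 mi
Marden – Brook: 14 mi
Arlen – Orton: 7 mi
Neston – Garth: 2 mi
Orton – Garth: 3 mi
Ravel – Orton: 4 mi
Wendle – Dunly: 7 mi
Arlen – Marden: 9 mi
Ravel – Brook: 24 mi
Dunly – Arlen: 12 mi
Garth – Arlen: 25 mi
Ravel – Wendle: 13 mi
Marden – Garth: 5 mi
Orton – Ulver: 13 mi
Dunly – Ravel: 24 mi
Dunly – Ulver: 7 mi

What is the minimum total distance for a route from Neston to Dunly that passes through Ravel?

Shortest Neston→Ravel: Neston–Garth–Orton–Ravel = 9
Best Ravel to Dunly: Ravel–Wendle–Dunly costing 20
Total via Ravel: 9 + 20 = 29 mi.

29 mi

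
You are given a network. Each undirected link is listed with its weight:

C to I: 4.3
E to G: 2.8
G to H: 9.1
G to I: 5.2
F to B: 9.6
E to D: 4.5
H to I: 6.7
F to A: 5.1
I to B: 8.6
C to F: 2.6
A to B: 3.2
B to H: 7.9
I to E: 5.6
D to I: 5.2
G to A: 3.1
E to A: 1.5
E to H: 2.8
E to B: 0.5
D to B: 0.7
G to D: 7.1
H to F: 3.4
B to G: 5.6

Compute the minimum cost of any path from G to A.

Enumerating some paths:
G - B - E - A: 5.6+0.5+1.5 = 7.6
G - A: 3.1 = 3.1
G - E - B - A: 2.8+0.5+3.2 = 6.5
G - E - A: 2.8+1.5 = 4.3
The minimum is 3.1 via G - A.

3.1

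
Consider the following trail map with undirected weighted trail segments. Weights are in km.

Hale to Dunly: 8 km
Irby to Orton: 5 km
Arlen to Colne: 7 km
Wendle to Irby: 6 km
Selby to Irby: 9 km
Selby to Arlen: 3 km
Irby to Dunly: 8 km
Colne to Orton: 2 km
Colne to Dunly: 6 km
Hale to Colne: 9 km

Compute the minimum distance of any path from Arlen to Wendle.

18 km

Shortest distances from Arlen:
Arlen: 0
Selby: 3  (via Arlen)
Colne: 7  (via Arlen)
Orton: 9  (via Colne)
Irby: 12  (via Selby)
Dunly: 13  (via Colne)
Hale: 16  (via Colne)
Wendle: 18  (via Irby)
Shortest route: Arlen–Selby–Irby–Wendle = 18 km.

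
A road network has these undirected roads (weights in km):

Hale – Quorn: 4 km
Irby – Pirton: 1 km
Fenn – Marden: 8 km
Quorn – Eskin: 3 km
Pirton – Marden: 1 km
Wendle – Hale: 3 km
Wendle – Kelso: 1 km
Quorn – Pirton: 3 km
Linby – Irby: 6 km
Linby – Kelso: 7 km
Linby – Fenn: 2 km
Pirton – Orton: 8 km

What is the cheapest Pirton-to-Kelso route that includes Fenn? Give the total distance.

Best Pirton to Fenn: Pirton → Marden → Fenn costing 9
Best Fenn to Kelso: Fenn → Linby → Kelso costing 9
Total via Fenn: 9 + 9 = 18 km.

18 km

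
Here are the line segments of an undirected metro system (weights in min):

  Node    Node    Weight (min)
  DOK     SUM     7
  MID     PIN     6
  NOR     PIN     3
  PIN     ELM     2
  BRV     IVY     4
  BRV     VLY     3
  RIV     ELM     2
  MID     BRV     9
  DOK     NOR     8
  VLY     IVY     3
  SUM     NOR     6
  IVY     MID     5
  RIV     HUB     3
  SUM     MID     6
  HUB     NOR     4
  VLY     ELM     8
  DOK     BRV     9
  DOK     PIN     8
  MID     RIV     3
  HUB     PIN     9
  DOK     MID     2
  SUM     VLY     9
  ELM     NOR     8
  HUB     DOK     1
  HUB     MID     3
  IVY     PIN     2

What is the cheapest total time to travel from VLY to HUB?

Compare a few routes:
VLY–IVY–PIN–NOR–HUB: 3+2+3+4 = 12
VLY–IVY–MID–HUB: 3+5+3 = 11
The minimum is 11 min via VLY–IVY–MID–HUB.

11 min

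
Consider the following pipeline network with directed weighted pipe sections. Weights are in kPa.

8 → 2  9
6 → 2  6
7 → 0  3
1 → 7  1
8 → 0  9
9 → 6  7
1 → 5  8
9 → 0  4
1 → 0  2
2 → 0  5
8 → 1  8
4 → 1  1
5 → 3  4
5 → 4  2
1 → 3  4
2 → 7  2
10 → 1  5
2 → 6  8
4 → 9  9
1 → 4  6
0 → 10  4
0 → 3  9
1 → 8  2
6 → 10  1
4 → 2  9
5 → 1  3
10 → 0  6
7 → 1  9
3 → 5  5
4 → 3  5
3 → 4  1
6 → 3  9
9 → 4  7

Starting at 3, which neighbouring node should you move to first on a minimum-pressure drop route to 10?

Enumerating some paths:
3 - 4 - 1 - 0 - 10: 1+1+2+4 = 8
3 - 4 - 1 - 7 - 0 - 10: 1+1+1+3+4 = 10
The minimum is 8 kPa via 3 - 4 - 1 - 0 - 10.
So from 3 the first move is to 4.

4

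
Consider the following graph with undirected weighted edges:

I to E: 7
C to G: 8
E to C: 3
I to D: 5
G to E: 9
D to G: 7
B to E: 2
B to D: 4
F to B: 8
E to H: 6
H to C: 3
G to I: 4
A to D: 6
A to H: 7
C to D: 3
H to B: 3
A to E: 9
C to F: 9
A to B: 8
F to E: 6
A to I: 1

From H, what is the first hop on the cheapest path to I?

Enumerating some paths:
H → A → I: 7+1 = 8
H → B → E → I: 3+2+7 = 12
H → C → D → I: 3+3+5 = 11
H → B → D → I: 3+4+5 = 12
Cheapest is H → A → I at 8.
So from H the first move is to A.

A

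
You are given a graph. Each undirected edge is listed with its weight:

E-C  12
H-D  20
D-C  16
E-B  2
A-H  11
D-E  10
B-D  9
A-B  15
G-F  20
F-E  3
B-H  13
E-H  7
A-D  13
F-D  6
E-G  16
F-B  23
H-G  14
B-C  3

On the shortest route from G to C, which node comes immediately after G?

E

Enumerating some paths:
G → E → B → C: 16+2+3 = 21
G → H → E → B → C: 14+7+2+3 = 26
Cheapest is G → E → B → C at 21.
So from G the first move is to E.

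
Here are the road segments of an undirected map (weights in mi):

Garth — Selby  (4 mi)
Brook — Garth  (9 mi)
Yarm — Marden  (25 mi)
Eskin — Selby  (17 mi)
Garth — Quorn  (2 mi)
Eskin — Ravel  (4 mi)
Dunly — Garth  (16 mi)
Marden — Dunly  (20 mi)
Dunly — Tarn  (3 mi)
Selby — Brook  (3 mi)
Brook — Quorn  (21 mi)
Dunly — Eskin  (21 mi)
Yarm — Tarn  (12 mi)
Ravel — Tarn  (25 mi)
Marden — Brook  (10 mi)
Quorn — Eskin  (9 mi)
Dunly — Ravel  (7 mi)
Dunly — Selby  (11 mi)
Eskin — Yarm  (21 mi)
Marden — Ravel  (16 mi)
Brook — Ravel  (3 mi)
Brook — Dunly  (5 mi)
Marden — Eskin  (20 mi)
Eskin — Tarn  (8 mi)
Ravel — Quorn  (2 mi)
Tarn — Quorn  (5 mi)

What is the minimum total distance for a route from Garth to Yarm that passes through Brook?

Shortest Garth→Brook: Garth–Quorn–Ravel–Brook = 7
Shortest Brook→Yarm: Brook–Dunly–Tarn–Yarm = 20
Total via Brook: 7 + 20 = 27 mi.

27 mi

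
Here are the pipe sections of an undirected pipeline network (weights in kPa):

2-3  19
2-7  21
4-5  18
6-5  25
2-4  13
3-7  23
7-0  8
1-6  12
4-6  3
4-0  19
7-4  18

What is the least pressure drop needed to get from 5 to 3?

50 kPa

Compare a few routes:
5 - 4 - 0 - 7 - 3: 18+19+8+23 = 68
5 - 4 - 2 - 3: 18+13+19 = 50
5 - 4 - 7 - 3: 18+18+23 = 59
5 - 6 - 4 - 2 - 3: 25+3+13+19 = 60
The minimum is 50 kPa via 5 - 4 - 2 - 3.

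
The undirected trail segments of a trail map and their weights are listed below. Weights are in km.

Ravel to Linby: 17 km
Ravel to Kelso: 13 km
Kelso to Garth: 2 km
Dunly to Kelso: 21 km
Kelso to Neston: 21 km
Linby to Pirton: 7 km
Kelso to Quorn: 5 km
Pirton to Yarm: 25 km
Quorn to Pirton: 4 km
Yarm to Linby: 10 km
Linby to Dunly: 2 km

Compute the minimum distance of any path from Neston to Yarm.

47 km

Running Dijkstra from Neston:
Neston: 0
Kelso: 21  (via Neston)
Garth: 23  (via Kelso)
Quorn: 26  (via Kelso)
Pirton: 30  (via Quorn)
Ravel: 34  (via Kelso)
Linby: 37  (via Pirton)
Dunly: 39  (via Linby)
Yarm: 47  (via Linby)
Shortest route: Neston → Kelso → Quorn → Pirton → Linby → Yarm = 47 km.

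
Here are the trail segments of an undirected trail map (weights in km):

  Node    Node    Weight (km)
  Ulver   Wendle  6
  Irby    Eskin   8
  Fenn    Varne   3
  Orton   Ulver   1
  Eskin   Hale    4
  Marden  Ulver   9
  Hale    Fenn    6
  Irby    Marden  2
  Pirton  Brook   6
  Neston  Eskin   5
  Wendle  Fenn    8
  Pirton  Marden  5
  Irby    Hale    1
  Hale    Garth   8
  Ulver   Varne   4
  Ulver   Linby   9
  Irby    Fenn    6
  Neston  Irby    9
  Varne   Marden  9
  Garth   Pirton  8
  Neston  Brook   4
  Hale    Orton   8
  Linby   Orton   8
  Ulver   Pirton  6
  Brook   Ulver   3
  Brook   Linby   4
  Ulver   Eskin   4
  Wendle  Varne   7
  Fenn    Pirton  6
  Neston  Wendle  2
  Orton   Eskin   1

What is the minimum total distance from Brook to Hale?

Enumerating some paths:
Brook–Ulver–Orton–Eskin–Hale: 3+1+1+4 = 9
Brook–Ulver–Eskin–Hale: 3+4+4 = 11
Cheapest is Brook–Ulver–Orton–Eskin–Hale at 9 km.

9 km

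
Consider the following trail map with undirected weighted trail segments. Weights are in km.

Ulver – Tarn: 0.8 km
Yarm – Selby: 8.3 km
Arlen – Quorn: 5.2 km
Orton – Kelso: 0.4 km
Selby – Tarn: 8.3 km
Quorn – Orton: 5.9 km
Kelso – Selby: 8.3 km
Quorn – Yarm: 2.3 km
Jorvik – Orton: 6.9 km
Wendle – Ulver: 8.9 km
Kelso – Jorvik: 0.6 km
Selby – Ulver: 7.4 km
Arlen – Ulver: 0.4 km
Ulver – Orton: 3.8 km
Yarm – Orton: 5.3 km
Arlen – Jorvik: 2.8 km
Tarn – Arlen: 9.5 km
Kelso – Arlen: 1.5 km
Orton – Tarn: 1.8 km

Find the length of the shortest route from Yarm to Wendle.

16.5 km

Compare a few routes:
Yarm → Quorn → Arlen → Ulver → Wendle: 2.3+5.2+0.4+8.9 = 16.8
Yarm → Orton → Kelso → Arlen → Ulver → Wendle: 5.3+0.4+1.5+0.4+8.9 = 16.5
The minimum is 16.5 km via Yarm → Orton → Kelso → Arlen → Ulver → Wendle.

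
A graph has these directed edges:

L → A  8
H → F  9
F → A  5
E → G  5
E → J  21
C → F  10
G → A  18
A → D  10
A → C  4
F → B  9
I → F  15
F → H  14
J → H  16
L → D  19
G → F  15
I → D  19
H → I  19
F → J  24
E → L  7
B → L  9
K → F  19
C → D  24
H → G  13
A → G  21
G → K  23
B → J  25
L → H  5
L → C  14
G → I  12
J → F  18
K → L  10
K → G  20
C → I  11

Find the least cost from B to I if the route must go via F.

43

Best B to F: B–L–H–F costing 23
Shortest F→I: F–A–C–I = 20
Total via F: 23 + 20 = 43.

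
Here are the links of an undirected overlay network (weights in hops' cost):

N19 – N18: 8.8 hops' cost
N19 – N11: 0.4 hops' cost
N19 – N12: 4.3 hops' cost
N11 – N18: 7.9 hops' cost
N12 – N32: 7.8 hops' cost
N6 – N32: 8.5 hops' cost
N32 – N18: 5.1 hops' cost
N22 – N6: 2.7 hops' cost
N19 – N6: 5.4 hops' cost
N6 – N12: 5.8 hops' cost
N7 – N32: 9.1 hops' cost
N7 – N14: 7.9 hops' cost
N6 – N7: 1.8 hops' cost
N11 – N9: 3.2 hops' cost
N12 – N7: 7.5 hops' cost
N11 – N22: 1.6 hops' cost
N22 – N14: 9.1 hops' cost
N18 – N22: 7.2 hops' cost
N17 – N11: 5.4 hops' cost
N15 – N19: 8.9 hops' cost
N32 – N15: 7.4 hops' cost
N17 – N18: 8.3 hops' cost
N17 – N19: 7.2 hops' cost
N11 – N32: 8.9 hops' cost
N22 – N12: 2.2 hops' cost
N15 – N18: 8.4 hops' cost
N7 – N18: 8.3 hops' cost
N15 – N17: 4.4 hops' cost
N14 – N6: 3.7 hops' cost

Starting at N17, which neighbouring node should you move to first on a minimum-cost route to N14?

Compare a few routes:
N17 → N19 → N11 → N22 → N6 → N14: 7.2+0.4+1.6+2.7+3.7 = 15.6
N17 → N11 → N19 → N6 → N14: 5.4+0.4+5.4+3.7 = 14.9
N17 → N11 → N22 → N14: 5.4+1.6+9.1 = 16.1
N17 → N11 → N22 → N6 → N14: 5.4+1.6+2.7+3.7 = 13.4
The minimum is 13.4 hops' cost via N17 → N11 → N22 → N6 → N14.
So from N17 the first move is to N11.

N11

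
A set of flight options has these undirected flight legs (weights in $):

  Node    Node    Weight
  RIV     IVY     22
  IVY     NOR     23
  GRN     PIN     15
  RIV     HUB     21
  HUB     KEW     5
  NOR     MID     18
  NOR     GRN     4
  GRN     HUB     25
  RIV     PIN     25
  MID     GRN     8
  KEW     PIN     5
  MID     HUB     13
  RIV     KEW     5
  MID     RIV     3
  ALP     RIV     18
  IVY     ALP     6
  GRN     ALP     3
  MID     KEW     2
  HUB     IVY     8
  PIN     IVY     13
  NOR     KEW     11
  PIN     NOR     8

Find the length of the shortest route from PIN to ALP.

Settle nodes by increasing distance from PIN:
PIN: 0
KEW: 5  (via PIN)
MID: 7  (via KEW)
NOR: 8  (via PIN)
RIV: 10  (via KEW)
HUB: 10  (via KEW)
GRN: 12  (via NOR)
IVY: 13  (via PIN)
ALP: 15  (via GRN)
Shortest route: PIN → NOR → GRN → ALP = $15.

$15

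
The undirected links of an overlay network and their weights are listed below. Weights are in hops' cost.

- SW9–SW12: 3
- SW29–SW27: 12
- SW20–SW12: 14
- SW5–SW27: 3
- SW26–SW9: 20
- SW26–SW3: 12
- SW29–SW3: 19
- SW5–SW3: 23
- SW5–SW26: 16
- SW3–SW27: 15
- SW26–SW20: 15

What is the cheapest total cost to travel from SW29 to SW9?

Candidate routes:
SW29 → SW27 → SW3 → SW26 → SW9: 12+15+12+20 = 59
SW29 → SW27 → SW5 → SW26 → SW9: 12+3+16+20 = 51
SW29 → SW27 → SW5 → SW26 → SW20 → SW12 → SW9: 12+3+16+15+14+3 = 63
SW29 → SW3 → SW26 → SW20 → SW12 → SW9: 19+12+15+14+3 = 63
Cheapest is SW29 → SW27 → SW5 → SW26 → SW9 at 51 hops' cost.

51 hops' cost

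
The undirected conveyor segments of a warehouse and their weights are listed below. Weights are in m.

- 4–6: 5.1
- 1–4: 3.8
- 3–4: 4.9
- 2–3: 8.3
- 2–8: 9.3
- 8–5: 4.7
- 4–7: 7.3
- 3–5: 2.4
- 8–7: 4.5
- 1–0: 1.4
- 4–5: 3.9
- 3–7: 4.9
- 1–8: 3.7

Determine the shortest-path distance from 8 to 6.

Running Dijkstra from 8:
8: 0
1: 3.7  (via 8)
7: 4.5  (via 8)
5: 4.7  (via 8)
0: 5.1  (via 1)
3: 7.1  (via 5)
4: 7.5  (via 1)
2: 9.3  (via 8)
6: 12.6  (via 4)
Shortest route: 8 → 1 → 4 → 6 = 12.6 m.

12.6 m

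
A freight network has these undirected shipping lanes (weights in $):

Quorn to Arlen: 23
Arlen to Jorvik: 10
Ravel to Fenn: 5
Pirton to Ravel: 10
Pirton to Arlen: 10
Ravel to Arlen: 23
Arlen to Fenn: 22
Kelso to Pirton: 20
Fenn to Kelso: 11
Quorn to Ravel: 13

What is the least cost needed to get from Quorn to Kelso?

$29

Running Dijkstra from Quorn:
Quorn: 0
Ravel: 13  (via Quorn)
Fenn: 18  (via Ravel)
Pirton: 23  (via Ravel)
Arlen: 23  (via Quorn)
Kelso: 29  (via Fenn)
Shortest route: Quorn → Ravel → Fenn → Kelso = $29.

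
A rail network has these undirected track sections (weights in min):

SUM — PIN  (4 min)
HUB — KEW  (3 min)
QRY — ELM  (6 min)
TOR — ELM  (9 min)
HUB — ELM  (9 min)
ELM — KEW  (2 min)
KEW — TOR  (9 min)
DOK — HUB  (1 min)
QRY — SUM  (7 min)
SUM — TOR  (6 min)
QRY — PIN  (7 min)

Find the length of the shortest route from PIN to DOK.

Candidate routes:
PIN → QRY → ELM → KEW → HUB → DOK: 7+6+2+3+1 = 19
PIN → SUM → QRY → ELM → KEW → HUB → DOK: 4+7+6+2+3+1 = 23
The minimum is 19 min via PIN → QRY → ELM → KEW → HUB → DOK.

19 min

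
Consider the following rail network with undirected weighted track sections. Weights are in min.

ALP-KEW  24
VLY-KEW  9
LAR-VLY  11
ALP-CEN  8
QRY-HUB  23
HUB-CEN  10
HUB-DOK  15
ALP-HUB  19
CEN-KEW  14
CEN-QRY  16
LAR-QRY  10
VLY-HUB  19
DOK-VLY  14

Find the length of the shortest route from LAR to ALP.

34 min

Settle nodes by increasing distance from LAR:
LAR: 0
QRY: 10  (via LAR)
VLY: 11  (via LAR)
KEW: 20  (via VLY)
DOK: 25  (via VLY)
CEN: 26  (via QRY)
HUB: 30  (via VLY)
ALP: 34  (via CEN)
Shortest route: LAR → QRY → CEN → ALP = 34 min.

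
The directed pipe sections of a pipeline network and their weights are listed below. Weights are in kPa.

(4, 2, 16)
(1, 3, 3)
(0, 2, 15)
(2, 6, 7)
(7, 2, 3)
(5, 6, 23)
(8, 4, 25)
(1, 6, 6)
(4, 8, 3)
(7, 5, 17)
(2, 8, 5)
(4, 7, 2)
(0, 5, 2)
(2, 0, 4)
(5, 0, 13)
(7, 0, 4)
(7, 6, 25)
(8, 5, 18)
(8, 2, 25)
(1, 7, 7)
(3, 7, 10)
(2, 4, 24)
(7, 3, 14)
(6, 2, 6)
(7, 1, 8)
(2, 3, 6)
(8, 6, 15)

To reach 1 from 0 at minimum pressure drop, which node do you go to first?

Compare a few routes:
0–2–3–7–1: 15+6+10+8 = 39
0–2–8–4–7–1: 15+5+25+2+8 = 55
0–2–4–7–1: 15+24+2+8 = 49
0–5–6–2–3–7–1: 2+23+6+6+10+8 = 55
The minimum is 39 kPa via 0–2–3–7–1.
So from 0 the first move is to 2.

2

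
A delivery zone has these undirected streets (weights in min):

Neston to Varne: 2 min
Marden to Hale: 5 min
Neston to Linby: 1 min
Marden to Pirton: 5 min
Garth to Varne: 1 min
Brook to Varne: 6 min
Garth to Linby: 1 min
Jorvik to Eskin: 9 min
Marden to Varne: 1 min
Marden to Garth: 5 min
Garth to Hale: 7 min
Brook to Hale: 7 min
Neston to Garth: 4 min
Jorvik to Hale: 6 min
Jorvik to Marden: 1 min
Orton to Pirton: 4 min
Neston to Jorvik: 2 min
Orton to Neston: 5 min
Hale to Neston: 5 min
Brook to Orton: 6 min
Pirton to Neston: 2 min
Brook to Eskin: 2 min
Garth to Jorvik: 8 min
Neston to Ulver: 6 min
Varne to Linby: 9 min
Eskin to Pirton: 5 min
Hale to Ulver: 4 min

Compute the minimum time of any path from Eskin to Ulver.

Compare a few routes:
Eskin–Pirton–Neston–Hale–Ulver: 5+2+5+4 = 16
Eskin–Brook–Varne–Neston–Ulver: 2+6+2+6 = 16
Eskin–Pirton–Neston–Ulver: 5+2+6 = 13
Eskin–Brook–Varne–Garth–Linby–Neston–Ulver: 2+6+1+1+1+6 = 17
Cheapest is Eskin–Pirton–Neston–Ulver at 13 min.

13 min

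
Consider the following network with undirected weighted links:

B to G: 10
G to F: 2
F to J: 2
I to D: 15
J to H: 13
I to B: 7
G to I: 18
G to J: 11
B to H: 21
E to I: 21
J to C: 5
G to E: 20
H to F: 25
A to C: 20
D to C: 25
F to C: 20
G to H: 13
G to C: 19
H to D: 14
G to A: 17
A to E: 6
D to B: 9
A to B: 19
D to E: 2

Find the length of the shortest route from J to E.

24

Compare a few routes:
J–F–G–A–E: 2+2+17+6 = 27
J–H–D–E: 13+14+2 = 29
J–F–G–B–D–E: 2+2+10+9+2 = 25
J–F–G–E: 2+2+20 = 24
The minimum is 24 via J–F–G–E.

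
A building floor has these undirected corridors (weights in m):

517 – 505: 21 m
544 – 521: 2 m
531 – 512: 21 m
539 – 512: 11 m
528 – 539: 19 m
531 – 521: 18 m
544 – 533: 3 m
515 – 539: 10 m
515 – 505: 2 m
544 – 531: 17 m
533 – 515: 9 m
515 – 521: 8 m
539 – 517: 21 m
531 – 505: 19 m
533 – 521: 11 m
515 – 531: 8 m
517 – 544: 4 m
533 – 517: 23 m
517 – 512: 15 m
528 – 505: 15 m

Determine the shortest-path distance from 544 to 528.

27 m

Shortest distances from 544:
544: 0
521: 2  (via 544)
533: 3  (via 544)
517: 4  (via 544)
515: 10  (via 521)
505: 12  (via 515)
531: 17  (via 544)
512: 19  (via 517)
539: 20  (via 515)
528: 27  (via 505)
Shortest route: 544 → 521 → 515 → 505 → 528 = 27 m.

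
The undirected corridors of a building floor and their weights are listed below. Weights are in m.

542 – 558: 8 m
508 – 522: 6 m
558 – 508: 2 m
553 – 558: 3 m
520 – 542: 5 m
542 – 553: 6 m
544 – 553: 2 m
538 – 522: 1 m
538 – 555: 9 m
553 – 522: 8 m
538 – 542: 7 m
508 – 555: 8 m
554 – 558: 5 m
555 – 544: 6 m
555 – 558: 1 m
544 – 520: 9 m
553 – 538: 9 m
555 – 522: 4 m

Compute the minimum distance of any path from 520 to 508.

15 m

Candidate routes:
520–544–553–558–508: 9+2+3+2 = 16
520–542–558–508: 5+8+2 = 15
520–542–553–558–508: 5+6+3+2 = 16
Cheapest is 520–542–558–508 at 15 m.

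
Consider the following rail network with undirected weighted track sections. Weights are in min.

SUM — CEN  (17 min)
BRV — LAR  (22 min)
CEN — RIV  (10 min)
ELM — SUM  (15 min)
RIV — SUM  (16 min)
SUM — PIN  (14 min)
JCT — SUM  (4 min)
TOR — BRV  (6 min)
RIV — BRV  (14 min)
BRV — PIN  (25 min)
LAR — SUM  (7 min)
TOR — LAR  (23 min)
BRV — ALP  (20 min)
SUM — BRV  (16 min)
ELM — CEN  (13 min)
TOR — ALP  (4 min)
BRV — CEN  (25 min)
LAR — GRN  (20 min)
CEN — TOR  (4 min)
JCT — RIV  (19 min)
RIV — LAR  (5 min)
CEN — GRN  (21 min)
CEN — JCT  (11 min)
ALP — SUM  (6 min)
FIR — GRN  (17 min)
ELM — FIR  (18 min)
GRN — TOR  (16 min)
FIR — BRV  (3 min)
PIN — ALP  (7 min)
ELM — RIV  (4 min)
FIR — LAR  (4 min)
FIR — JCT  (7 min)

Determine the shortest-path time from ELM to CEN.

13 min

Shortest distances from ELM:
ELM: 0
RIV: 4  (via ELM)
LAR: 9  (via RIV)
CEN: 13  (via ELM)
Shortest route: ELM → CEN = 13 min.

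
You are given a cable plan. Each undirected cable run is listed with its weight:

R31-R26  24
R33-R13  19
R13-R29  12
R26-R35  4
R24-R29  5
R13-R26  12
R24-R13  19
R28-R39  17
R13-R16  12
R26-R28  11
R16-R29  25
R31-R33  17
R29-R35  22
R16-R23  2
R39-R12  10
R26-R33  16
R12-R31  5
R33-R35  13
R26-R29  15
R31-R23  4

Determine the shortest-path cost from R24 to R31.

35

Shortest distances from R24:
R24: 0
R29: 5  (via R24)
R13: 17  (via R29)
R26: 20  (via R29)
R35: 24  (via R26)
R16: 29  (via R13)
R23: 31  (via R16)
R28: 31  (via R26)
R31: 35  (via R23)
Shortest route: R24 → R29 → R13 → R16 → R23 → R31 = 35.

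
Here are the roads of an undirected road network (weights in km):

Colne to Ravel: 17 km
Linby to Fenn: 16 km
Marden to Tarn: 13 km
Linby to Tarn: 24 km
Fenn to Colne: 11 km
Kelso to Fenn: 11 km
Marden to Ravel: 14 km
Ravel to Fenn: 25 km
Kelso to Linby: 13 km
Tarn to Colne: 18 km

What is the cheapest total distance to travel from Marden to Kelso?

50 km

Candidate routes:
Marden - Tarn - Linby - Kelso: 13+24+13 = 50
Marden - Tarn - Linby - Fenn - Kelso: 13+24+16+11 = 64
Marden - Tarn - Colne - Fenn - Kelso: 13+18+11+11 = 53
Marden - Ravel - Colne - Fenn - Kelso: 14+17+11+11 = 53
The minimum is 50 km via Marden - Tarn - Linby - Kelso.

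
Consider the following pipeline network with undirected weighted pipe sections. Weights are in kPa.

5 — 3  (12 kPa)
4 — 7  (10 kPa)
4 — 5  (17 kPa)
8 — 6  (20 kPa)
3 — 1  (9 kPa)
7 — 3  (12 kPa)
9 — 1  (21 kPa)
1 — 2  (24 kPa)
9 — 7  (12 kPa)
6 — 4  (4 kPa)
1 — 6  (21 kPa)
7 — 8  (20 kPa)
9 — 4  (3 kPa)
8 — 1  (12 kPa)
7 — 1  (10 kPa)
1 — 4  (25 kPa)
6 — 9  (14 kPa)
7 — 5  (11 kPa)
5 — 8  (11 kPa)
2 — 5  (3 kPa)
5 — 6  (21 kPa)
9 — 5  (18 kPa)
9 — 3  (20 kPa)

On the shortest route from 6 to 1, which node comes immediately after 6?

1

Candidate routes:
6 → 4 → 9 → 1: 4+3+21 = 28
6 → 4 → 7 → 1: 4+10+10 = 24
6 → 1: 21 = 21
The minimum is 21 kPa via 6 → 1.
So from 6 the first move is to 1.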